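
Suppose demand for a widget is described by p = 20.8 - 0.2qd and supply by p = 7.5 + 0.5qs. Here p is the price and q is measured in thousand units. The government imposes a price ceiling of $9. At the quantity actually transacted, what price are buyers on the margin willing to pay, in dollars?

Rearranging demand gives qd = 104 - 5p; rearranging supply gives qs = 2p - 15. Equilibrium: 104 - 5p = 2p - 15, so 119 = 7p and p* = 17, q* = 19.
Since 9 < 17, the ceiling is binding.
At p = 9: qd = 104 - 5·9 = 59 and qs = 2·9 - 15 = 3.
Only 3 units reach the market. On the demand curve, the marginal buyer's willingness to pay at q = 3 is (104 - 3)/5 = 20.2.

20.2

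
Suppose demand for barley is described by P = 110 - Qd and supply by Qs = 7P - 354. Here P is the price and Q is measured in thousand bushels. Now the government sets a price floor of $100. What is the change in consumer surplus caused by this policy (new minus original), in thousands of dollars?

-1302

Rearranging demand gives Qd = 110 - P. Equilibrium: 110 - P = 7P - 354, so 464 = 8P and P* = 58, Q* = 52.
Since 100 > 58, the floor is binding.
At P = 100: Qd = 110 - 100 = 10 and Qs = 7·100 - 354 = 346.
Consumer surplus without the control is ½ · (110 - 58) · 52 = 1352.
With the floor, consumers buy 10 units at 100, so CS = ½ · (110 - 100) · 10 = 50.
Change in consumer surplus = 50 - 1352 = -1302.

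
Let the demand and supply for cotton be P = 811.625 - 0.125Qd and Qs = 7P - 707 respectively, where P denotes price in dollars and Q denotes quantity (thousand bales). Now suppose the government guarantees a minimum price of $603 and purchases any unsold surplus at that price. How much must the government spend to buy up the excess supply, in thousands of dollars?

Rearranging demand gives Qd = 6493 - 8P. Setting quantity demanded equal to quantity supplied, 6493 - 8P = 7P - 707, gives P* = 480 and Q* = 2653.
The floor of 603 is above the equilibrium price 480, so it binds.
At P = 603: Qd = 6493 - 8·603 = 1669 and Qs = 7·603 - 707 = 3514.
Surplus = Qs - Qd = 1845.
Government expenditure = surplus × support price = 1845 × 603 = 1112535.

1112535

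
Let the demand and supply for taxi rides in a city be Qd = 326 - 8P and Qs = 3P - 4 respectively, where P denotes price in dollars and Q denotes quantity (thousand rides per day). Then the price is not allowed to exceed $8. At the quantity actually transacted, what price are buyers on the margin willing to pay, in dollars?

Equilibrium: 326 - 8P = 3P - 4, so 330 = 11P and P* = 30, Q* = 86.
Because the ceiling (8) lies below the market-clearing price, it is binding.
At P = 8: Qd = 326 - 8·8 = 262 and Qs = 3·8 - 4 = 20.
Only 20 units reach the market. On the demand curve, the marginal buyer's willingness to pay at Q = 20 is (326 - 20)/8 = 38.25.

38.25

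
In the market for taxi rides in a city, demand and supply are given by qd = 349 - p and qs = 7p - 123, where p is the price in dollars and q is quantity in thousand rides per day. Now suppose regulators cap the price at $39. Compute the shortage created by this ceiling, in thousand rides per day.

Equilibrium: 349 - p = 7p - 123, so 472 = 8p and p* = 59, q* = 290.
Since 39 < 59, the ceiling is binding.
At p = 39: qd = 349 - 39 = 310 and qs = 7·39 - 123 = 150.
Shortage = qd - qs = 310 - 150 = 160.

160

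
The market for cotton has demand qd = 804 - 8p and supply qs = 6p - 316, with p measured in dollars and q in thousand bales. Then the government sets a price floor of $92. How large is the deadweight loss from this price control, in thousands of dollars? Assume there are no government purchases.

In a free market, 804 - 8p = 6p - 316 gives the equilibrium p* = 80, q* = 164.
Because the floor (92) lies above the market-clearing price, it is binding.
At p = 92: qd = 804 - 8·92 = 68 and qs = 6·92 - 316 = 236.
Quantity traded falls to 68. At q = 68 the demand price is (804 - 68)/8 = 92 and the supply price is (316 + 68)/6 = 64.
Deadweight loss = ½ · (92 - 64) · (164 - 68) = ½ · 28 · 96 = 1344.

1344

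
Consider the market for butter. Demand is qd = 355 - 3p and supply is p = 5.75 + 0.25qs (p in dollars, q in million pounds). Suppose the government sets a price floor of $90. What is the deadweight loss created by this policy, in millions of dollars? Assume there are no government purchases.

Rearranging supply gives qs = 4p - 23. Equilibrium: 355 - 3p = 4p - 23, so 378 = 7p and p* = 54, q* = 193.
Since 90 > 54, the floor is binding.
At p = 90: qd = 355 - 3·90 = 85 and qs = 4·90 - 23 = 337.
Quantity traded falls to 85. At q = 85 the demand price is (355 - 85)/3 = 90 and the supply price is (23 + 85)/4 = 27.
Deadweight loss = ½ · (90 - 27) · (193 - 85) = ½ · 63 · 108 = 3402.

3402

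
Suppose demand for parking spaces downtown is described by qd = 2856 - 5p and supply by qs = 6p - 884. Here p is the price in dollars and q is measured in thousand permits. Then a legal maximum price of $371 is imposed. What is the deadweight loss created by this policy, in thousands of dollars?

In a free market, 2856 - 5p = 6p - 884 gives the equilibrium p* = 340, q* = 1156.
Since 371 is above p* = 340, the ceiling does not bind and the free-market outcome prevails.
Since the control does not bind, no trades are prevented and deadweight loss is zero.

0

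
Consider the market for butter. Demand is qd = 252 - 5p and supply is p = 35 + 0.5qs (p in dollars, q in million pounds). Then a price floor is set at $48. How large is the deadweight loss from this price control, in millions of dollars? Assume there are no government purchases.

Rearranging supply gives qs = 2p - 70. Without the control the market clears where 252 - 5p = 2p - 70, i.e. p* = 46 and q* = 22.
Since 48 > 46, the floor is binding.
At p = 48: qd = 252 - 5·48 = 12 and qs = 2·48 - 70 = 26.
Quantity traded falls to 12. At q = 12 the demand price is (252 - 12)/5 = 48 and the supply price is (70 + 12)/2 = 41.
Deadweight loss = ½ · (48 - 41) · (22 - 12) = ½ · 7 · 10 = 35.

35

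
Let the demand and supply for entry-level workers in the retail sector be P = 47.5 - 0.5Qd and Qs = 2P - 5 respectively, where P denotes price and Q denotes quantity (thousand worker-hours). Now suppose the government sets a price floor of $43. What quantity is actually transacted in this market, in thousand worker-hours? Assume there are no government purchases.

9

Rearranging demand gives Qd = 95 - 2P. In a free market, 95 - 2P = 2P - 5 gives the equilibrium P* = 25, Q* = 45.
The floor of 43 is above the equilibrium price 25, so it binds.
At P = 43: Qd = 95 - 2·43 = 9 and Qs = 2·43 - 5 = 81.
The quantity actually transacted is the short side, demand: 9.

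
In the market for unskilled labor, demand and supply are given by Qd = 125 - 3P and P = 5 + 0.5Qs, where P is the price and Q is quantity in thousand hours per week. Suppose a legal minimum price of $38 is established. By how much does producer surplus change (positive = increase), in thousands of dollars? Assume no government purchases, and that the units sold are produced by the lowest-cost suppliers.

-151.25

Rearranging supply gives Qs = 2P - 10. Without the control the market clears where 125 - 3P = 2P - 10, i.e. P* = 27 and Q* = 44.
Because the floor (38) lies above the market-clearing price, it is binding.
At P = 38: Qd = 125 - 3·38 = 11 and Qs = 2·38 - 10 = 66.
Producer surplus without the control is ½ · (27 - 5) · 44 = 484.
With the floor, 11 units are sold at 38. The supply price at Q = 11 is 10.5, so PS = ½ · [(38 - 5) + (38 - 10.5)] · 11 = 332.75.
Change in producer surplus = 332.75 - 484 = -151.25.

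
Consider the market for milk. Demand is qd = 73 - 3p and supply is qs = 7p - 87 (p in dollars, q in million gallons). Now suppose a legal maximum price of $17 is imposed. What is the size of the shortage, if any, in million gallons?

Equilibrium: 73 - 3p = 7p - 87, so 160 = 10p and p* = 16, q* = 25.
The ceiling of 17 is above the equilibrium price 16, so it is not binding; the market clears at p* = 16, q* = 25.
Since the control does not bind, there is no shortage.

0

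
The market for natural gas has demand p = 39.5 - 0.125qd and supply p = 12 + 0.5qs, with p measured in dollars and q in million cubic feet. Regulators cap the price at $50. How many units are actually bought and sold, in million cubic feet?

44

Rearranging demand gives qd = 316 - 8p; rearranging supply gives qs = 2p - 24. In a free market, 316 - 8p = 2p - 24 gives the equilibrium p* = 34, q* = 44.
The ceiling of 50 is above the equilibrium price 34, so it is not binding; the market clears at p* = 34, q* = 44.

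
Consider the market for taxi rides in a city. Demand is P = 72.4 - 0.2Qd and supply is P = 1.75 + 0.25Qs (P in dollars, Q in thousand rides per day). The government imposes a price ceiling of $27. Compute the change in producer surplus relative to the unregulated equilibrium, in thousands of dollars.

-1806

Rearranging demand gives Qd = 362 - 5P; rearranging supply gives Qs = 4P - 7. Setting quantity demanded equal to quantity supplied, 362 - 5P = 4P - 7, gives P* = 41 and Q* = 157.
Since 27 < 41, the ceiling is binding.
At P = 27: Qd = 362 - 5·27 = 227 and Qs = 4·27 - 7 = 101.
Producer surplus without the control is ½ · (41 - 1.75) · 157 = 3081.125.
With the ceiling, producers sell 101 units at 27, so PS = ½ · (27 - 1.75) · 101 = 1275.125.
Change in producer surplus = 1275.125 - 3081.125 = -1806.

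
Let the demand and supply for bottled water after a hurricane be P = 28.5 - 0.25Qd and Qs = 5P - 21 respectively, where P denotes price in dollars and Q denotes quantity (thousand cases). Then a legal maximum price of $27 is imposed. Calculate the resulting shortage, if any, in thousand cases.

0

Rearranging demand gives Qd = 114 - 4P. Equilibrium: 114 - 4P = 5P - 21, so 135 = 9P and P* = 15, Q* = 54.
Since 27 is above P* = 15, the ceiling does not bind and the free-market outcome prevails.
Since the control does not bind, there is no shortage.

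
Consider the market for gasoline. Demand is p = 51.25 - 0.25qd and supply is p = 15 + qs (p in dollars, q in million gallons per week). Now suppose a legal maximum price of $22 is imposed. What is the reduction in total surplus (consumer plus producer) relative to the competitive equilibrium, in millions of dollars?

302.5

Rearranging demand gives qd = 205 - 4p; rearranging supply gives qs = p - 15. Setting quantity demanded equal to quantity supplied, 205 - 4p = p - 15, gives p* = 44 and q* = 29.
The ceiling of 22 is below the equilibrium price 44, so it binds.
At p = 22: qd = 205 - 4·22 = 117 and qs = 22 - 15 = 7.
Quantity traded falls to 7. At q = 7 the demand price is (205 - 7)/4 = 49.5 and the supply price is 15 + 7 = 22.
Deadweight loss = ½ · (49.5 - 22) · (29 - 7) = ½ · 27.5 · 22 = 302.5.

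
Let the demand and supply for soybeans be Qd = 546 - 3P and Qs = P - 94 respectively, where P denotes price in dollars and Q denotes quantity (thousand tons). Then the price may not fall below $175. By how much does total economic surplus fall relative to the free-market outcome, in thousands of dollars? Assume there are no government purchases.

In a free market, 546 - 3P = P - 94 gives the equilibrium P* = 160, Q* = 66.
Because the floor (175) lies above the market-clearing price, it is binding.
At P = 175: Qd = 546 - 3·175 = 21 and Qs = 175 - 94 = 81.
Quantity traded falls to 21. At Q = 21 the demand price is (546 - 21)/3 = 175 and the supply price is 94 + 21 = 115.
Deadweight loss = ½ · (175 - 115) · (66 - 21) = ½ · 60 · 45 = 1350.

1350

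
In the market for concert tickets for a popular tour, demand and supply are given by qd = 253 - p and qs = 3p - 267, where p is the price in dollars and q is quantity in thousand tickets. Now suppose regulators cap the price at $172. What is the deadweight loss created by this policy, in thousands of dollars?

In a free market, 253 - p = 3p - 267 gives the equilibrium p* = 130, q* = 123.
Since 172 is above p* = 130, the ceiling does not bind and the free-market outcome prevails.
Since the control does not bind, no trades are prevented and deadweight loss is zero.

0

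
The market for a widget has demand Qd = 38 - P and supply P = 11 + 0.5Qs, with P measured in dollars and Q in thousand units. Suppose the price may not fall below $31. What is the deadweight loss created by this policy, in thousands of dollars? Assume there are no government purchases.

Rearranging supply gives Qs = 2P - 22. Equilibrium: 38 - P = 2P - 22, so 60 = 3P and P* = 20, Q* = 18.
Since 31 > 20, the floor is binding.
At P = 31: Qd = 38 - 31 = 7 and Qs = 2·31 - 22 = 40.
Quantity traded falls to 7. At Q = 7 the demand price is 38 - 7 = 31 and the supply price is (22 + 7)/2 = 14.5.
Deadweight loss = ½ · (31 - 14.5) · (18 - 7) = ½ · 16.5 · 11 = 90.75.

90.75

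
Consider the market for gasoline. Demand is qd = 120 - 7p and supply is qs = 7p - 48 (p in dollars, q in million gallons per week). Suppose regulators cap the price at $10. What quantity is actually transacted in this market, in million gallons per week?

Setting quantity demanded equal to quantity supplied, 120 - 7p = 7p - 48, gives p* = 12 and q* = 36.
Since 10 < 12, the ceiling is binding.
At p = 10: qd = 120 - 7·10 = 50 and qs = 7·10 - 48 = 22.
The quantity actually transacted is the short side, supply: 22.

22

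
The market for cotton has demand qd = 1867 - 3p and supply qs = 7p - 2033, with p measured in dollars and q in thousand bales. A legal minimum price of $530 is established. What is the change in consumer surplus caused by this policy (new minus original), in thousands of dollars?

Without the control the market clears where 1867 - 3p = 7p - 2033, i.e. p* = 390 and q* = 697.
Because the floor (530) lies above the market-clearing price, it is binding.
At p = 530: qd = 1867 - 3·530 = 277 and qs = 7·530 - 2033 = 1677.
Consumer surplus without the control is ½ · (1867/3 - 390) · 697 = 485809/6.
With the floor, consumers buy 277 units at 530, so CS = ½ · (1867/3 - 530) · 277 = 76729/6.
Change in consumer surplus = 76729/6 - 485809/6 = -68180.

-68180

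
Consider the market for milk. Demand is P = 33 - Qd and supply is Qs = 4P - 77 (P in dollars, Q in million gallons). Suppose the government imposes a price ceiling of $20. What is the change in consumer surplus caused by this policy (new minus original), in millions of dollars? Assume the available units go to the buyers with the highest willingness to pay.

Rearranging demand gives Qd = 33 - P. Equilibrium: 33 - P = 4P - 77, so 110 = 5P and P* = 22, Q* = 11.
The ceiling of 20 is below the equilibrium price 22, so it binds.
At P = 20: Qd = 33 - 20 = 13 and Qs = 4·20 - 77 = 3.
Consumer surplus without the control is ½ · (33 - 22) · 11 = 60.5.
With the ceiling, 3 units are sold at 20 (assume they go to the highest-value buyers). The demand price at Q = 3 is 30, so CS = ½ · [(33 - 20) + (30 - 20)] · 3 = 34.5.
Change in consumer surplus = 34.5 - 60.5 = -26.

-26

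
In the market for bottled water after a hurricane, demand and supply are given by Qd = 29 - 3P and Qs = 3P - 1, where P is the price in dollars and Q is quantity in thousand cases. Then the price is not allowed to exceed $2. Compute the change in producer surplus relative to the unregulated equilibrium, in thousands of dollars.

-28.5

Setting quantity demanded equal to quantity supplied, 29 - 3P = 3P - 1, gives P* = 5 and Q* = 14.
Since 2 < 5, the ceiling is binding.
At P = 2: Qd = 29 - 3·2 = 23 and Qs = 3·2 - 1 = 5.
Producer surplus without the control is ½ · (5 - 1/3) · 14 = 98/3.
With the ceiling, producers sell 5 units at 2, so PS = ½ · (2 - 1/3) · 5 = 25/6.
Change in producer surplus = 25/6 - 98/3 = -28.5.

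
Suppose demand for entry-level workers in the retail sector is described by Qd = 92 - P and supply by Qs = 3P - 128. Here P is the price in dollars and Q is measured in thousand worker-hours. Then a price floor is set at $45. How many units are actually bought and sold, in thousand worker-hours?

In a free market, 92 - P = 3P - 128 gives the equilibrium P* = 55, Q* = 37.
The floor of 45 is below the equilibrium price 55, so it is not binding; the market clears at P* = 55, Q* = 37.

37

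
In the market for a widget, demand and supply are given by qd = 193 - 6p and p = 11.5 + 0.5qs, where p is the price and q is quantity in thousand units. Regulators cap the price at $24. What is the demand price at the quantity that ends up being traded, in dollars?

Rearranging supply gives qs = 2p - 23. In a free market, 193 - 6p = 2p - 23 gives the equilibrium p* = 27, q* = 31.
The ceiling of 24 is below the equilibrium price 27, so it binds.
At p = 24: qd = 193 - 6·24 = 49 and qs = 2·24 - 23 = 25.
Only 25 units reach the market. On the demand curve, the marginal buyer's willingness to pay at q = 25 is (193 - 25)/6 = 28.

28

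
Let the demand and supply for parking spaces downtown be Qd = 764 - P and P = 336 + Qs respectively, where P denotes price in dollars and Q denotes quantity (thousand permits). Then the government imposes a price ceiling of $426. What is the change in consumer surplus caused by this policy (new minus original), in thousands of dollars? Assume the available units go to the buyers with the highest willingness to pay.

3472

Rearranging supply gives Qs = P - 336. Setting quantity demanded equal to quantity supplied, 764 - P = P - 336, gives P* = 550 and Q* = 214.
The ceiling of 426 is below the equilibrium price 550, so it binds.
At P = 426: Qd = 764 - 426 = 338 and Qs = 426 - 336 = 90.
Consumer surplus without the control is ½ · (764 - 550) · 214 = 22898.
With the ceiling, 90 units are sold at 426 (assume they go to the highest-value buyers). The demand price at Q = 90 is 674, so CS = ½ · [(764 - 426) + (674 - 426)] · 90 = 26370.
Change in consumer surplus = 26370 - 22898 = 3472.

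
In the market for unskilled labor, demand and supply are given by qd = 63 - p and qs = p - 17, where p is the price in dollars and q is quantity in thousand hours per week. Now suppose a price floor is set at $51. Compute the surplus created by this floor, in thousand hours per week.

22

Without the control the market clears where 63 - p = p - 17, i.e. p* = 40 and q* = 23.
Since 51 > 40, the floor is binding.
At p = 51: qd = 63 - 51 = 12 and qs = 51 - 17 = 34.
Surplus = qs - qd = 34 - 12 = 22.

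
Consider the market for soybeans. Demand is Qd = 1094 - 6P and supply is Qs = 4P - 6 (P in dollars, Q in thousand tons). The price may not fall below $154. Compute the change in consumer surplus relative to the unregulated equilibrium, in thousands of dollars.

Equilibrium: 1094 - 6P = 4P - 6, so 1100 = 10P and P* = 110, Q* = 434.
The floor of 154 is above the equilibrium price 110, so it binds.
At P = 154: Qd = 1094 - 6·154 = 170 and Qs = 4·154 - 6 = 610.
Consumer surplus without the control is ½ · (547/3 - 110) · 434 = 47089/3.
With the floor, consumers buy 170 units at 154, so CS = ½ · (547/3 - 154) · 170 = 7225/3.
Change in consumer surplus = 7225/3 - 47089/3 = -13288.

-13288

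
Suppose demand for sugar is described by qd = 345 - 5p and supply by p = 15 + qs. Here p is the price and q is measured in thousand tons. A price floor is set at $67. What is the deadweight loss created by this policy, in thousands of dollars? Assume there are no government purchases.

735

Rearranging supply gives qs = p - 15. In a free market, 345 - 5p = p - 15 gives the equilibrium p* = 60, q* = 45.
Since 67 > 60, the floor is binding.
At p = 67: qd = 345 - 5·67 = 10 and qs = 67 - 15 = 52.
Quantity traded falls to 10. At q = 10 the demand price is (345 - 10)/5 = 67 and the supply price is 15 + 10 = 25.
Deadweight loss = ½ · (67 - 25) · (45 - 10) = ½ · 42 · 35 = 735.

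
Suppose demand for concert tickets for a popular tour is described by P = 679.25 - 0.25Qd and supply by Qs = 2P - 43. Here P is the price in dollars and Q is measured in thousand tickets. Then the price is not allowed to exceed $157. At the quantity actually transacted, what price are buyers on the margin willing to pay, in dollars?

Rearranging demand gives Qd = 2717 - 4P. Equilibrium: 2717 - 4P = 2P - 43, so 2760 = 6P and P* = 460, Q* = 877.
The ceiling of 157 is below the equilibrium price 460, so it binds.
At P = 157: Qd = 2717 - 4·157 = 2089 and Qs = 2·157 - 43 = 271.
Only 271 units reach the market. On the demand curve, the marginal buyer's willingness to pay at Q = 271 is (2717 - 271)/4 = 611.5.

611.5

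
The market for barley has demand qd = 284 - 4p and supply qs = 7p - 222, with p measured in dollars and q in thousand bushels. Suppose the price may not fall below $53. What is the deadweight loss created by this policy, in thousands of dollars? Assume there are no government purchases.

154

Equilibrium: 284 - 4p = 7p - 222, so 506 = 11p and p* = 46, q* = 100.
The floor of 53 is above the equilibrium price 46, so it binds.
At p = 53: qd = 284 - 4·53 = 72 and qs = 7·53 - 222 = 149.
Quantity traded falls to 72. At q = 72 the demand price is (284 - 72)/4 = 53 and the supply price is (222 + 72)/7 = 42.
Deadweight loss = ½ · (53 - 42) · (100 - 72) = ½ · 11 · 28 = 154.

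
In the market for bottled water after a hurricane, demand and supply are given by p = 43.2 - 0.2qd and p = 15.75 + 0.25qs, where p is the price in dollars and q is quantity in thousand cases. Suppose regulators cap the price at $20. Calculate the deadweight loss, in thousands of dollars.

Rearranging demand gives qd = 216 - 5p; rearranging supply gives qs = 4p - 63. Equilibrium: 216 - 5p = 4p - 63, so 279 = 9p and p* = 31, q* = 61.
Since 20 < 31, the ceiling is binding.
At p = 20: qd = 216 - 5·20 = 116 and qs = 4·20 - 63 = 17.
Quantity traded falls to 17. At q = 17 the demand price is (216 - 17)/5 = 39.8 and the supply price is (63 + 17)/4 = 20.
Deadweight loss = ½ · (39.8 - 20) · (61 - 17) = ½ · 19.8 · 44 = 435.6.

435.6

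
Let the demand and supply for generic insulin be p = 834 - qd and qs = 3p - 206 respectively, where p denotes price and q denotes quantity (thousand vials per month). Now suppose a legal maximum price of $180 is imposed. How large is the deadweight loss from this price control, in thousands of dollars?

38400

Rearranging demand gives qd = 834 - p. In a free market, 834 - p = 3p - 206 gives the equilibrium p* = 260, q* = 574.
The ceiling of 180 is below the equilibrium price 260, so it binds.
At p = 180: qd = 834 - 180 = 654 and qs = 3·180 - 206 = 334.
Quantity traded falls to 334. At q = 334 the demand price is 834 - 334 = 500 and the supply price is (206 + 334)/3 = 180.
Deadweight loss = ½ · (500 - 180) · (574 - 334) = ½ · 320 · 240 = 38400.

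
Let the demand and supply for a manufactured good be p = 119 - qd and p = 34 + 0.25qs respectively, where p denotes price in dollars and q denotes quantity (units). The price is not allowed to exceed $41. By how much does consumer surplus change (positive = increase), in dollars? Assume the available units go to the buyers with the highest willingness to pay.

-520

Rearranging demand gives qd = 119 - p; rearranging supply gives qs = 4p - 136. In a free market, 119 - p = 4p - 136 gives the equilibrium p* = 51, q* = 68.
Since 41 < 51, the ceiling is binding.
At p = 41: qd = 119 - 41 = 78 and qs = 4·41 - 136 = 28.
Consumer surplus without the control is ½ · (119 - 51) · 68 = 2312.
With the ceiling, 28 units are sold at 41 (assume they go to the highest-value buyers). The demand price at q = 28 is 91, so CS = ½ · [(119 - 41) + (91 - 41)] · 28 = 1792.
Change in consumer surplus = 1792 - 2312 = -520.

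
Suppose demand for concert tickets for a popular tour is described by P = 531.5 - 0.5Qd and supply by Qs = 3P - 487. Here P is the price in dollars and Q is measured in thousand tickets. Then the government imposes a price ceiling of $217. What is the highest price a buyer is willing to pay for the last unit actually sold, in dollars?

449.5

Rearranging demand gives Qd = 1063 - 2P. Without the control the market clears where 1063 - 2P = 3P - 487, i.e. P* = 310 and Q* = 443.
Since 217 < 310, the ceiling is binding.
At P = 217: Qd = 1063 - 2·217 = 629 and Qs = 3·217 - 487 = 164.
Only 164 units reach the market. On the demand curve, the marginal buyer's willingness to pay at Q = 164 is (1063 - 164)/2 = 449.5.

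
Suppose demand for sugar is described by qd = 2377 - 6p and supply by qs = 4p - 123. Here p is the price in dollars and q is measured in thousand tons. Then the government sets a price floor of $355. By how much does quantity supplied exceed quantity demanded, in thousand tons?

1050

In a free market, 2377 - 6p = 4p - 123 gives the equilibrium p* = 250, q* = 877.
Because the floor (355) lies above the market-clearing price, it is binding.
At p = 355: qd = 2377 - 6·355 = 247 and qs = 4·355 - 123 = 1297.
Surplus = qs - qd = 1297 - 247 = 1050.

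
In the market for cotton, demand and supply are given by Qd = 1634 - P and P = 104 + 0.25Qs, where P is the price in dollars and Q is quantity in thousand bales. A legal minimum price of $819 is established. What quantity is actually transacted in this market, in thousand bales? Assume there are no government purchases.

815

Rearranging supply gives Qs = 4P - 416. In a free market, 1634 - P = 4P - 416 gives the equilibrium P* = 410, Q* = 1224.
The floor of 819 is above the equilibrium price 410, so it binds.
At P = 819: Qd = 1634 - 819 = 815 and Qs = 4·819 - 416 = 2860.
The quantity actually transacted is the short side, demand: 815.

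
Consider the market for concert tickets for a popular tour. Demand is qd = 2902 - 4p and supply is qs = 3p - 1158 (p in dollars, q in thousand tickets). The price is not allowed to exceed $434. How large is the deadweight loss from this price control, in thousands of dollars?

55954.5

Without the control the market clears where 2902 - 4p = 3p - 1158, i.e. p* = 580 and q* = 582.
Because the ceiling (434) lies below the market-clearing price, it is binding.
At p = 434: qd = 2902 - 4·434 = 1166 and qs = 3·434 - 1158 = 144.
Quantity traded falls to 144. At q = 144 the demand price is (2902 - 144)/4 = 689.5 and the supply price is (1158 + 144)/3 = 434.
Deadweight loss = ½ · (689.5 - 434) · (582 - 144) = ½ · 255.5 · 438 = 55954.5.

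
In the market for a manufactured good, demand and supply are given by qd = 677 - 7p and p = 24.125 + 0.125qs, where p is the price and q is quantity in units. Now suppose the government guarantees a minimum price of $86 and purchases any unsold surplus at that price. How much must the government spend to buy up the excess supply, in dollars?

Rearranging supply gives qs = 8p - 193. Equilibrium: 677 - 7p = 8p - 193, so 870 = 15p and p* = 58, q* = 271.
Because the floor (86) lies above the market-clearing price, it is binding.
At p = 86: qd = 677 - 7·86 = 75 and qs = 8·86 - 193 = 495.
Surplus = qs - qd = 420.
Government expenditure = surplus × support price = 420 × 86 = 36120.

36120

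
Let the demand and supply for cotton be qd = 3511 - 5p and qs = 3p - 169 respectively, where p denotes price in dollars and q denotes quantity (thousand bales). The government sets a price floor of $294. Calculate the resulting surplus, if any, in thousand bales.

In a free market, 3511 - 5p = 3p - 169 gives the equilibrium p* = 460, q* = 1211.
The floor of 294 is below the equilibrium price 460, so it is not binding; the market clears at p* = 460, q* = 1211.
Since the control does not bind, there is no surplus.

0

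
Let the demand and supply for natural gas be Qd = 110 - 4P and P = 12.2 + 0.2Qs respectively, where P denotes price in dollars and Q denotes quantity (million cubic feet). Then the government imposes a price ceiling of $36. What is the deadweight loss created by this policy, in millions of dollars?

0

Rearranging supply gives Qs = 5P - 61. Equilibrium: 110 - 4P = 5P - 61, so 171 = 9P and P* = 19, Q* = 34.
Since 36 is above P* = 19, the ceiling does not bind and the free-market outcome prevails.
Since the control does not bind, no trades are prevented and deadweight loss is zero.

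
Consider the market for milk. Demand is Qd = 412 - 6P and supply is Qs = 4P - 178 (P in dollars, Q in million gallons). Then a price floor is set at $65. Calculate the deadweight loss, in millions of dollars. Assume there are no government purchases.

270

Setting quantity demanded equal to quantity supplied, 412 - 6P = 4P - 178, gives P* = 59 and Q* = 58.
Because the floor (65) lies above the market-clearing price, it is binding.
At P = 65: Qd = 412 - 6·65 = 22 and Qs = 4·65 - 178 = 82.
Quantity traded falls to 22. At Q = 22 the demand price is (412 - 22)/6 = 65 and the supply price is (178 + 22)/4 = 50.
Deadweight loss = ½ · (65 - 50) · (58 - 22) = ½ · 15 · 36 = 270.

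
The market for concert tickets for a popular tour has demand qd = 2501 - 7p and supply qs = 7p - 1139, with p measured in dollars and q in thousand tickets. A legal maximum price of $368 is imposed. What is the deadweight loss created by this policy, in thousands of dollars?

0

Setting quantity demanded equal to quantity supplied, 2501 - 7p = 7p - 1139, gives p* = 260 and q* = 681.
Since 368 is above p* = 260, the ceiling does not bind and the free-market outcome prevails.
Since the control does not bind, no trades are prevented and deadweight loss is zero.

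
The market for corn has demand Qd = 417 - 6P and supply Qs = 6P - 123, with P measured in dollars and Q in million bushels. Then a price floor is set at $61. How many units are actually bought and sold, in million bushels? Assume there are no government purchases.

In a free market, 417 - 6P = 6P - 123 gives the equilibrium P* = 45, Q* = 147.
Since 61 > 45, the floor is binding.
At P = 61: Qd = 417 - 6·61 = 51 and Qs = 6·61 - 123 = 243.
The quantity actually transacted is the short side, demand: 51.

51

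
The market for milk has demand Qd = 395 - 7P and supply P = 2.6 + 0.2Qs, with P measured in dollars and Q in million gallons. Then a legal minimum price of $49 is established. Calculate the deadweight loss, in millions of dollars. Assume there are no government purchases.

Rearranging supply gives Qs = 5P - 13. Without the control the market clears where 395 - 7P = 5P - 13, i.e. P* = 34 and Q* = 157.
Because the floor (49) lies above the market-clearing price, it is binding.
At P = 49: Qd = 395 - 7·49 = 52 and Qs = 5·49 - 13 = 232.
Quantity traded falls to 52. At Q = 52 the demand price is (395 - 52)/7 = 49 and the supply price is (13 + 52)/5 = 13.
Deadweight loss = ½ · (49 - 13) · (157 - 52) = ½ · 36 · 105 = 1890.

1890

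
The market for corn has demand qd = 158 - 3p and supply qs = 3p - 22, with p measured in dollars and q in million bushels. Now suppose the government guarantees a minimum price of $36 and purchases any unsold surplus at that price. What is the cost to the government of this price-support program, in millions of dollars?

1296

Equilibrium: 158 - 3p = 3p - 22, so 180 = 6p and p* = 30, q* = 68.
The floor of 36 is above the equilibrium price 30, so it binds.
At p = 36: qd = 158 - 3·36 = 50 and qs = 3·36 - 22 = 86.
Surplus = qs - qd = 36.
Government expenditure = surplus × support price = 36 × 36 = 1296.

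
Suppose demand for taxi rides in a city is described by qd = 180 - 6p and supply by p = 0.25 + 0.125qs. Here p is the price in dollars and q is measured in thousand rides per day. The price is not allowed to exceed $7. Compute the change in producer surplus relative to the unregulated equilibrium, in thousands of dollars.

Rearranging supply gives qs = 8p - 2. Equilibrium: 180 - 6p = 8p - 2, so 182 = 14p and p* = 13, q* = 102.
The ceiling of 7 is below the equilibrium price 13, so it binds.
At p = 7: qd = 180 - 6·7 = 138 and qs = 8·7 - 2 = 54.
Producer surplus without the control is ½ · (13 - 0.25) · 102 = 650.25.
With the ceiling, producers sell 54 units at 7, so PS = ½ · (7 - 0.25) · 54 = 182.25.
Change in producer surplus = 182.25 - 650.25 = -468.

-468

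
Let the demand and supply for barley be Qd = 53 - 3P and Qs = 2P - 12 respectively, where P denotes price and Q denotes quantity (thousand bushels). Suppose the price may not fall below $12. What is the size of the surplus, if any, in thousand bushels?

Setting quantity demanded equal to quantity supplied, 53 - 3P = 2P - 12, gives P* = 13 and Q* = 14.
Since 12 is below P* = 13, the floor does not bind and the free-market outcome prevails.
Since the control does not bind, there is no surplus.

0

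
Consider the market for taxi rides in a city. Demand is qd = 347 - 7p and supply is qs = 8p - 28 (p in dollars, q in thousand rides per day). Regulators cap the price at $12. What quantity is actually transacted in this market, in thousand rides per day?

Without the control the market clears where 347 - 7p = 8p - 28, i.e. p* = 25 and q* = 172.
Because the ceiling (12) lies below the market-clearing price, it is binding.
At p = 12: qd = 347 - 7·12 = 263 and qs = 8·12 - 28 = 68.
The quantity actually transacted is the short side, supply: 68.

68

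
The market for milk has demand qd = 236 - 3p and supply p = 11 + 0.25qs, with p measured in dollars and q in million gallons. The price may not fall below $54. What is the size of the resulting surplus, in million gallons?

Rearranging supply gives qs = 4p - 44. Without the control the market clears where 236 - 3p = 4p - 44, i.e. p* = 40 and q* = 116.
Since 54 > 40, the floor is binding.
At p = 54: qd = 236 - 3·54 = 74 and qs = 4·54 - 44 = 172.
Surplus = qs - qd = 172 - 74 = 98.

98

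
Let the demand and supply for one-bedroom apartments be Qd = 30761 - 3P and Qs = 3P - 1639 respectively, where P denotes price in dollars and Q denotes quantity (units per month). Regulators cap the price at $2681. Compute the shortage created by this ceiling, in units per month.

In a free market, 30761 - 3P = 3P - 1639 gives the equilibrium P* = 5400, Q* = 14561.
Since 2681 < 5400, the ceiling is binding.
At P = 2681: Qd = 30761 - 3·2681 = 22718 and Qs = 3·2681 - 1639 = 6404.
Shortage = Qd - Qs = 22718 - 6404 = 16314.

16314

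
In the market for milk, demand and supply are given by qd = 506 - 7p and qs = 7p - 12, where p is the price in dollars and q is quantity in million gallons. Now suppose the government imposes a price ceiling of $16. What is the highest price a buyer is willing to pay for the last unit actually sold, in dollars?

Setting quantity demanded equal to quantity supplied, 506 - 7p = 7p - 12, gives p* = 37 and q* = 247.
Since 16 < 37, the ceiling is binding.
At p = 16: qd = 506 - 7·16 = 394 and qs = 7·16 - 12 = 100.
Only 100 units reach the market. On the demand curve, the marginal buyer's willingness to pay at q = 100 is (506 - 100)/7 = 58.

58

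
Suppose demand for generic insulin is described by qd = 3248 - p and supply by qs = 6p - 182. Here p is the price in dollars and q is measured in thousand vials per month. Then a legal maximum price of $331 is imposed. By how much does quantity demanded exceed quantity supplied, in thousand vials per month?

Equilibrium: 3248 - p = 6p - 182, so 3430 = 7p and p* = 490, q* = 2758.
The ceiling of 331 is below the equilibrium price 490, so it binds.
At p = 331: qd = 3248 - 331 = 2917 and qs = 6·331 - 182 = 1804.
Shortage = qd - qs = 2917 - 1804 = 1113.

1113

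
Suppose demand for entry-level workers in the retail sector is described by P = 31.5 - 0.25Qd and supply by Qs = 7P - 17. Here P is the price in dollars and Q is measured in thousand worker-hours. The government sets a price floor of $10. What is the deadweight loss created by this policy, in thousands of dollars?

Rearranging demand gives Qd = 126 - 4P. Without the control the market clears where 126 - 4P = 7P - 17, i.e. P* = 13 and Q* = 74.
Since 10 is below P* = 13, the floor does not bind and the free-market outcome prevails.
Since the control does not bind, no trades are prevented and deadweight loss is zero.

0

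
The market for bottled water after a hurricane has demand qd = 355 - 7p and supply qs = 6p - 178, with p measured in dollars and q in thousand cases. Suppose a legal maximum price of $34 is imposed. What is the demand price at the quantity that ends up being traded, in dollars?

In a free market, 355 - 7p = 6p - 178 gives the equilibrium p* = 41, q* = 68.
Since 34 < 41, the ceiling is binding.
At p = 34: qd = 355 - 7·34 = 117 and qs = 6·34 - 178 = 26.
Only 26 units reach the market. On the demand curve, the marginal buyer's willingness to pay at q = 26 is (355 - 26)/7 = 47.

47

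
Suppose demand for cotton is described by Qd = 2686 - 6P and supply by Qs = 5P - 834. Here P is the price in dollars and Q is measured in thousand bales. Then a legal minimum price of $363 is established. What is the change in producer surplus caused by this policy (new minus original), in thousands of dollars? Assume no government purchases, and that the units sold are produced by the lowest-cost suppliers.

Equilibrium: 2686 - 6P = 5P - 834, so 3520 = 11P and P* = 320, Q* = 766.
Since 363 > 320, the floor is binding.
At P = 363: Qd = 2686 - 6·363 = 508 and Qs = 5·363 - 834 = 981.
Producer surplus without the control is ½ · (320 - 166.8) · 766 = 58675.6.
With the floor, 508 units are sold at 363. The supply price at Q = 508 is 268.4, so PS = ½ · [(363 - 166.8) + (363 - 268.4)] · 508 = 73863.2.
Change in producer surplus = 73863.2 - 58675.6 = 15187.6.

15187.6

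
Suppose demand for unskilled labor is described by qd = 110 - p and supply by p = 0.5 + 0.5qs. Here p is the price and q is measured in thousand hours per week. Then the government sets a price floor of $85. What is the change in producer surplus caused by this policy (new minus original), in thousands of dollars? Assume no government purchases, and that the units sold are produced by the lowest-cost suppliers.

624

Rearranging supply gives qs = 2p - 1. Setting quantity demanded equal to quantity supplied, 110 - p = 2p - 1, gives p* = 37 and q* = 73.
The floor of 85 is above the equilibrium price 37, so it binds.
At p = 85: qd = 110 - 85 = 25 and qs = 2·85 - 1 = 169.
Producer surplus without the control is ½ · (37 - 0.5) · 73 = 1332.25.
With the floor, 25 units are sold at 85. The supply price at q = 25 is 13, so PS = ½ · [(85 - 0.5) + (85 - 13)] · 25 = 1956.25.
Change in producer surplus = 1956.25 - 1332.25 = 624.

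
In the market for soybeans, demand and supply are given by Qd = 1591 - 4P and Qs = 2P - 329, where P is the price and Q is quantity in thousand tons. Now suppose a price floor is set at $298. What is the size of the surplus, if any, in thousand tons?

Without the control the market clears where 1591 - 4P = 2P - 329, i.e. P* = 320 and Q* = 311.
Since 298 is below P* = 320, the floor does not bind and the free-market outcome prevails.
Since the control does not bind, there is no surplus.

0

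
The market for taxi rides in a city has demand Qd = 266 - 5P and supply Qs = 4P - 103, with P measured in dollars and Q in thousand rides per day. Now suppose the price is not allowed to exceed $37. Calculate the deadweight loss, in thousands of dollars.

Setting quantity demanded equal to quantity supplied, 266 - 5P = 4P - 103, gives P* = 41 and Q* = 61.
The ceiling of 37 is below the equilibrium price 41, so it binds.
At P = 37: Qd = 266 - 5·37 = 81 and Qs = 4·37 - 103 = 45.
Quantity traded falls to 45. At Q = 45 the demand price is (266 - 45)/5 = 44.2 and the supply price is (103 + 45)/4 = 37.
Deadweight loss = ½ · (44.2 - 37) · (61 - 45) = ½ · 7.2 · 16 = 57.6.

57.6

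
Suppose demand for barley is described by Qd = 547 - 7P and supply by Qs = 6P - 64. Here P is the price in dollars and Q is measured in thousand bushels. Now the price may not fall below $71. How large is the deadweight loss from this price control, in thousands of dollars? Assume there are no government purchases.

Without the control the market clears where 547 - 7P = 6P - 64, i.e. P* = 47 and Q* = 218.
The floor of 71 is above the equilibrium price 47, so it binds.
At P = 71: Qd = 547 - 7·71 = 50 and Qs = 6·71 - 64 = 362.
Quantity traded falls to 50. At Q = 50 the demand price is (547 - 50)/7 = 71 and the supply price is (64 + 50)/6 = 19.
Deadweight loss = ½ · (71 - 19) · (218 - 50) = ½ · 52 · 168 = 4368.

4368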